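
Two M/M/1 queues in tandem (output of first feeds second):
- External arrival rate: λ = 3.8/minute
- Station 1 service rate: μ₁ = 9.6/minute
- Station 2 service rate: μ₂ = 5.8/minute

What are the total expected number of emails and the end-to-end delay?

By Jackson's theorem, each station behaves as independent M/M/1.
Station 1: ρ₁ = 3.8/9.6 = 0.3958, L₁ = ρ₁/(1-ρ₁) = λ/(μ₁-λ) = 3.8/5.80 = 0.6552
Station 2: ρ₂ = 3.8/5.8 = 0.6552, L₂ = ρ₂/(1-ρ₂) = λ/(μ₂-λ) = 3.8/2.00 = 1.9000
Total: L = L₁ + L₂ = 0.6552 + 1.9000 = 2.5552
W = L/λ = 2.5552/3.8 = 0.6724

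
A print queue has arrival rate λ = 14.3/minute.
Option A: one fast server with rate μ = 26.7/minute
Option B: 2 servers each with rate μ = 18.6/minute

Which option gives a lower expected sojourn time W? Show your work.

Option A: single server μ = 26.7 (M/M/1)
  ρ_A = 14.3/26.7 = 0.5356
  W_A = 1/(μ-λ) = 1/(26.7-14.3) = 1/12.40 = 0.08065

Option B: 2 servers μ = 18.6 (M/M/2)
  ρ_B = λ/(cμ) = 14.3/(2×18.6) = 0.3844
  Offered load a = λ/μ = cρ = 14.3/18.6 = 0.7688
  P₀ = [ Σₙ₌₀^1 aⁿ/n! + a^2/(2!(1-ρ)) ]⁻¹
  Σ = a^0/0! + a^1/1! = 1.0000 + 0.7688 = 1.7688
  a^2/(2!(1-ρ)) = 0.5911/(2 × 0.6156) = 0.4801
  P₀ = 1/(1.7688 + 0.4801) = 0.4447
  Lq = P₀·a^2·ρ / (2!(1-ρ)²) = 0.4447 × 0.5911 × 0.3844 / (2 × 0.3790) = 0.1333
  Wq_B = Lq/λ = 0.133307/14.3 = 0.0093222
  W_B = Wq_B + 1/μ = 0.0093222 + 0.053763 = 0.06309

Since W_B = 0.06309 < W_A = 0.08065, Option B (multiple servers) has the shorter time in system.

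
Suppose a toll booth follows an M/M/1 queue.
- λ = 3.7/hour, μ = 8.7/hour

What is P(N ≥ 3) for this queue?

ρ = λ/μ = 3.7/8.7 = 0.42529
P(N ≥ n) = ρⁿ
P(N ≥ 3) = 0.42529^3
P(N ≥ 3) = 0.07692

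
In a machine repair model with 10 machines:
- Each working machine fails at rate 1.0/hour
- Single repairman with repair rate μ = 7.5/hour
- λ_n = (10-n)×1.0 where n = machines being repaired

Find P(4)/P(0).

P(4)/P(0) = ∏_{i=0}^{4-1} λ_i/μ_{i+1}
= (10-0)×1.0/7.5 × (10-1)×1.0/7.5 × (10-2)×1.0/7.5 × (10-3)×1.0/7.5
= 1.5929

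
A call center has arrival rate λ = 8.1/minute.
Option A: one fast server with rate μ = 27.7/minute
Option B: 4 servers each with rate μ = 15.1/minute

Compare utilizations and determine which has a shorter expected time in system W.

Option A: single server μ = 27.7 (M/M/1)
  ρ_A = 8.1/27.7 = 0.2924
  W_A = 1/(μ-λ) = 1/(27.7-8.1) = 1/19.60 = 0.05102

Option B: 4 servers μ = 15.1 (M/M/4)
  ρ_B = λ/(cμ) = 8.1/(4×15.1) = 0.1341
  Offered load a = λ/μ = cρ = 8.1/15.1 = 0.5364
  P₀ = [ Σₙ₌₀^3 aⁿ/n! + a^4/(4!(1-ρ)) ]⁻¹
  Σ = a^0/0! + a^1/1! + a^2/2! + a^3/3! = 1.0000 + 0.5364 + 0.1439 + 0.02573 = 1.7060
  a^4/(4!(1-ρ)) = 0.08280/(24 × 0.8659) = 0.003984
  P₀ = 1/(1.7060 + 0.003984) = 0.5848
  Lq = P₀·a^4·ρ / (4!(1-ρ)²) = 0.58479 × 0.082800 × 0.13411 / (24 × 0.74977) = 0.0003609
  Wq_B = Lq/λ = 0.00036086/8.1 = 0.00004455
  W_B = Wq_B + 1/μ = 0.00004455 + 0.06623 = 0.06627

Since W_A = 0.05102 < W_B = 0.06627, Option A (single fast server) has the shorter time in system.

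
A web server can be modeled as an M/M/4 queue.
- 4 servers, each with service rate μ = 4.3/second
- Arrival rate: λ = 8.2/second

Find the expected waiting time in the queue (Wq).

Traffic intensity: ρ = λ/(cμ) = 8.2/(4×4.3) = 0.4767
Since ρ = 0.4767 < 1, system is stable.
Offered load a = λ/μ = cρ = 8.2/4.3 = 1.9070
P₀ = [ Σₙ₌₀^3 aⁿ/n! + a^4/(4!(1-ρ)) ]⁻¹
Σ = a^0/0! + a^1/1! + a^2/2! + a^3/3! = 1.0000 + 1.9070 + 1.8183 + 1.1558 = 5.8811
a^4/(4!(1-ρ)) = 13.2246/(24 × 0.52326) = 1.0531
P₀ = 1/(5.8811 + 1.0531) = 0.1442
Lq = P₀·a^4·ρ / (4!(1-ρ)²) = 0.14421 × 13.2246 × 0.47674 / (24 × 0.27380) = 0.1384
Wq = Lq/λ = 0.13837/8.2 = 0.01687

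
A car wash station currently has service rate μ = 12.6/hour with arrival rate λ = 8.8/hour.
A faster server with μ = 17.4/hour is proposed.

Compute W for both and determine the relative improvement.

System 1: ρ₁ = 8.8/12.6 = 0.6984, W₁ = 1/(12.6-8.8) = 0.2632
System 2: ρ₂ = 8.8/17.4 = 0.5057, W₂ = 1/(17.4-8.8) = 0.1163
Improvement: (W₁-W₂)/W₁ = (0.2632-0.1163)/0.2632 = 55.81%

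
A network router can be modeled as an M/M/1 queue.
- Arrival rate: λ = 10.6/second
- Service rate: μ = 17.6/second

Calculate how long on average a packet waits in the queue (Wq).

First, compute utilization: ρ = λ/μ = 10.6/17.6 = 0.6023
For M/M/1: Wq = λ/(μ(μ-λ))
Wq = 10.6/(17.6 × (17.6-10.6))
Wq = 10.6/(17.6 × 7.00)
Wq = 0.08604 seconds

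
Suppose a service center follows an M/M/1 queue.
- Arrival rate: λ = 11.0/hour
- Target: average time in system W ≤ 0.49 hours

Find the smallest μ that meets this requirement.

For M/M/1: W = 1/(μ-λ)
Need W ≤ 0.49, so 1/(μ-λ) ≤ 0.49
μ - λ ≥ 1/0.49 = 2.0408
μ ≥ 11.0 + 2.0408 = 13.0408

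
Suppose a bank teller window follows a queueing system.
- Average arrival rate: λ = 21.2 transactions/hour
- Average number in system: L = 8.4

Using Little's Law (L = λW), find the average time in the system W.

Little's Law: L = λW, so W = L/λ
W = 8.4/21.2 = 0.3962 hours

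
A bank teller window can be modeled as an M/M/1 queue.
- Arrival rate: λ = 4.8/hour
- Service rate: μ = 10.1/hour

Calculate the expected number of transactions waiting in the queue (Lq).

ρ = λ/μ = 4.8/10.1 = 0.4752
For M/M/1: Lq = λ²/(μ(μ-λ))
Lq = 23.04/(10.1 × 5.30)
Lq = 0.4304 transactions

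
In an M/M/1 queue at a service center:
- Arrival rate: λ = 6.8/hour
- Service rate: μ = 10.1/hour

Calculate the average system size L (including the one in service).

ρ = λ/μ = 6.8/10.1 = 0.6733
For M/M/1: L = λ/(μ-λ)
L = 6.8/(10.1-6.8) = 6.8/3.30
L = 2.0606 customers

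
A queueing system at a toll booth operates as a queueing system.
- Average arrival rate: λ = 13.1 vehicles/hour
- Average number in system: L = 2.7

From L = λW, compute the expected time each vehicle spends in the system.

Little's Law: L = λW, so W = L/λ
W = 2.7/13.1 = 0.2061 hours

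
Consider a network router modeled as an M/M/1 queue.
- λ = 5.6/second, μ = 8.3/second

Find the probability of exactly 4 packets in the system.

ρ = λ/μ = 5.6/8.3 = 0.6747
P(n) = (1-ρ)ρⁿ
P(4) = (1-0.6747) × 0.6747^4
P(4) = 0.32530 × 0.20723
P(4) = 0.06741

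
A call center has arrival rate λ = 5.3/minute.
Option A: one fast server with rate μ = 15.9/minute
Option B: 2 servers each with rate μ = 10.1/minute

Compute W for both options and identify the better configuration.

Option A: single server μ = 15.9 (M/M/1)
  ρ_A = 5.3/15.9 = 0.3333
  W_A = 1/(μ-λ) = 1/(15.9-5.3) = 1/10.60 = 0.09434

Option B: 2 servers μ = 10.1 (M/M/2)
  ρ_B = λ/(cμ) = 5.3/(2×10.1) = 0.2624
  Offered load a = λ/μ = cρ = 5.3/10.1 = 0.5248
  P₀ = [ Σₙ₌₀^1 aⁿ/n! + a^2/(2!(1-ρ)) ]⁻¹
  Σ = a^0/0! + a^1/1! = 1.0000 + 0.5248 = 1.5248
  a^2/(2!(1-ρ)) = 0.2754/(2 × 0.7376) = 0.1867
  P₀ = 1/(1.5248 + 0.1867) = 0.5843
  Lq = P₀·a^2·ρ / (2!(1-ρ)²) = 0.5843 × 0.2754 × 0.2624 / (2 × 0.5441) = 0.03880
  Wq_B = Lq/λ = 0.038795/5.3 = 0.007320
  W_B = Wq_B + 1/μ = 0.007320 + 0.09901 = 0.1063

Since W_A = 0.09434 < W_B = 0.1063, Option A (single fast server) has the shorter time in system.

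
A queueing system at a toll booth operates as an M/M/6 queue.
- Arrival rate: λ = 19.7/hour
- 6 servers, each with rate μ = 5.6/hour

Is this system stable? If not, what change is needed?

Stability requires ρ = λ/(cμ) < 1
ρ = 19.7/(6 × 5.6) = 19.7/33.60 = 0.5863
Since 0.5863 < 1, the system is STABLE.
The servers are busy 58.63% of the time.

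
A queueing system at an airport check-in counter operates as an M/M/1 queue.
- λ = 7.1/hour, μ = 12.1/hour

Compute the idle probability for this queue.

ρ = λ/μ = 7.1/12.1 = 0.5868
P(0) = 1 - ρ = 1 - 0.5868 = 0.4132
The server is idle 41.32% of the time.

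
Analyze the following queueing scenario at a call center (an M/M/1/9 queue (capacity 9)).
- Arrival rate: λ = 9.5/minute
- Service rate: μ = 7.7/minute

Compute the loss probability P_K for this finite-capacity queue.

ρ = λ/μ = 9.5/7.7 = 1.233766
P₀ = (1-ρ)/(1-ρ^(K+1)) = (1-1.233766)/(1-1.233766^10) = -0.23377/-7.1720 = 0.03259
P_K = P₀×ρ^K = 0.03259 × 1.233766^9 = 0.03259 × 6.6236 = 0.2159
Blocking probability = 21.59%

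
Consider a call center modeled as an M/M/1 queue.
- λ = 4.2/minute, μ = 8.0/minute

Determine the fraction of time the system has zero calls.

ρ = λ/μ = 4.2/8.0 = 0.5250
P(0) = 1 - ρ = 1 - 0.5250 = 0.4750
The server is idle 47.50% of the time.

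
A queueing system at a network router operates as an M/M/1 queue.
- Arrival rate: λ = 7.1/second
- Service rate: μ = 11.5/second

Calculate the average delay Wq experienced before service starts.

First, compute utilization: ρ = λ/μ = 7.1/11.5 = 0.6174
For M/M/1: Wq = λ/(μ(μ-λ))
Wq = 7.1/(11.5 × (11.5-7.1))
Wq = 7.1/(11.5 × 4.40)
Wq = 0.1403 seconds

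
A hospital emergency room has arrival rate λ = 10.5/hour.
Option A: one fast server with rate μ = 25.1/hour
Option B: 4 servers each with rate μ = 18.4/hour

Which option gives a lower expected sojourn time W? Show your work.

Option A: single server μ = 25.1 (M/M/1)
  ρ_A = 10.5/25.1 = 0.4183
  W_A = 1/(μ-λ) = 1/(25.1-10.5) = 1/14.60 = 0.06849

Option B: 4 servers μ = 18.4 (M/M/4)
  ρ_B = λ/(cμ) = 10.5/(4×18.4) = 0.1427
  Offered load a = λ/μ = cρ = 10.5/18.4 = 0.5707
  P₀ = [ Σₙ₌₀^3 aⁿ/n! + a^4/(4!(1-ρ)) ]⁻¹
  Σ = a^0/0! + a^1/1! + a^2/2! + a^3/3! = 1.0000 + 0.57065 + 0.16282 + 0.030972 = 1.7644
  a^4/(4!(1-ρ)) = 0.10604/(24 × 0.85734) = 0.005154
  P₀ = 1/(1.7644 + 0.005154) = 0.5651
  Lq = P₀·a^4·ρ / (4!(1-ρ)²) = 0.5651 × 0.1060 × 0.1427 / (24 × 0.7350) = 0.0004846
  Wq_B = Lq/λ = 0.00048463/10.5 = 0.000046155
  W_B = Wq_B + 1/μ = 0.000046155 + 0.054348 = 0.05439

Since W_B = 0.05439 < W_A = 0.06849, Option B (multiple servers) has the shorter time in system.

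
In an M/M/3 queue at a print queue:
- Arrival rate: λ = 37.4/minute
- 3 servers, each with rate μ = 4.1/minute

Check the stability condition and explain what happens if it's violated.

Stability requires ρ = λ/(cμ) < 1
ρ = 37.4/(3 × 4.1) = 37.4/12.30 = 3.0407
Since 3.0407 ≥ 1, the system is UNSTABLE.
Need c > λ/μ = 37.4/4.1 = 9.12.
Minimum servers needed: c = 10.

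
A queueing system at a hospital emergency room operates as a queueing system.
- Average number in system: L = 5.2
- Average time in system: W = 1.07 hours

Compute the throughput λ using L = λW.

Little's Law: L = λW, so λ = L/W
λ = 5.2/1.07 = 4.8598 patients/hour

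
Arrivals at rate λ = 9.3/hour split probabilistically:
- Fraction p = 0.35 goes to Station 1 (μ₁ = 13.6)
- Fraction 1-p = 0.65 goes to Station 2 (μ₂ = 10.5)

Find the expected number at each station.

Effective rates: λ₁ = 9.3×0.35 = 3.255, λ₂ = 9.3×0.65 = 6.045
Station 1: ρ₁ = 3.255/13.6 = 0.2393, L₁ = ρ₁/(1-ρ₁) = 0.2393/(1-0.2393) = 0.3146
Station 2: ρ₂ = 6.045/10.5 = 0.57571, L₂ = ρ₂/(1-ρ₂) = 0.57571/(1-0.57571) = 1.3569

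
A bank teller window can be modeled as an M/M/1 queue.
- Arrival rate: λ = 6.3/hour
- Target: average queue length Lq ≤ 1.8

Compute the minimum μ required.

For M/M/1: Lq = λ²/(μ(μ-λ))
Need Lq ≤ 1.8, i.e. μ(μ-λ) ≥ λ²/1.8
μ² - 6.3μ - 39.69/1.8 ≥ 0  →  μ² - 6.3μ - 22.0500 ≥ 0
Quadratic formula (positive root): μ = [λ + √(λ² + 4×22.0500)]/2
Discriminant: 39.69 + 4×22.0500 = 127.8900, √127.8900 = 11.3088
μ ≥ (6.3 + 11.3088)/2 = 8.8044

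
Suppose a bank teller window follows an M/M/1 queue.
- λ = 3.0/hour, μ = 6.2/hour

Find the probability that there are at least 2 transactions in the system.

ρ = λ/μ = 3.0/6.2 = 0.48387
P(N ≥ n) = ρⁿ
P(N ≥ 2) = 0.48387^2
P(N ≥ 2) = 0.2341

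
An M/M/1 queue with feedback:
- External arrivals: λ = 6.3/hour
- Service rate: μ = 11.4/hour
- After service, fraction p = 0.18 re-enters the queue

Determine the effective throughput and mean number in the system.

Effective arrival rate: λ_eff = λ/(1-p) = 6.3/(1-0.18) = 6.3/0.82 = 7.6829
ρ = λ_eff/μ = 7.6829/11.4 = 0.67394
L = ρ/(1-ρ) = 0.67394/(1-0.67394) = 2.0669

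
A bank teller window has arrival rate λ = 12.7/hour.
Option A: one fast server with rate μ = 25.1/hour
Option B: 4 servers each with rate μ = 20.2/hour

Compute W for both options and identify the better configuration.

Option A: single server μ = 25.1 (M/M/1)
  ρ_A = 12.7/25.1 = 0.5060
  W_A = 1/(μ-λ) = 1/(25.1-12.7) = 1/12.40 = 0.08065

Option B: 4 servers μ = 20.2 (M/M/4)
  ρ_B = λ/(cμ) = 12.7/(4×20.2) = 0.1572
  Offered load a = λ/μ = cρ = 12.7/20.2 = 0.6287
  P₀ = [ Σₙ₌₀^3 aⁿ/n! + a^4/(4!(1-ρ)) ]⁻¹
  Σ = a^0/0! + a^1/1! + a^2/2! + a^3/3! = 1.0000 + 0.62871 + 0.19764 + 0.041420 = 1.8678
  a^4/(4!(1-ρ)) = 0.156246/(24 × 0.842822) = 0.007724
  P₀ = 1/(1.8678 + 0.007724) = 0.5332
  Lq = P₀·a^4·ρ / (4!(1-ρ)²) = 0.53319 × 0.15625 × 0.15718 / (24 × 0.71035) = 0.0007681
  Wq_B = Lq/λ = 0.00076807/12.7 = 0.000060478
  W_B = Wq_B + 1/μ = 0.000060478 + 0.049505 = 0.04957

Since W_B = 0.04957 < W_A = 0.08065, Option B (multiple servers) has the shorter time in system.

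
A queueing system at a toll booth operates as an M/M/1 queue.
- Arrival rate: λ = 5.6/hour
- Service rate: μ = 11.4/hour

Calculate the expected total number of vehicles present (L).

ρ = λ/μ = 5.6/11.4 = 0.4912
For M/M/1: L = λ/(μ-λ)
L = 5.6/(11.4-5.6) = 5.6/5.80
L = 0.9655 vehicles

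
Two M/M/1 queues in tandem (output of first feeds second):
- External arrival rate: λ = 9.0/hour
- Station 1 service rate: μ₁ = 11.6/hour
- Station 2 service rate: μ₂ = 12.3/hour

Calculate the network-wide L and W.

By Jackson's theorem, each station behaves as independent M/M/1.
Station 1: ρ₁ = 9.0/11.6 = 0.7759, L₁ = ρ₁/(1-ρ₁) = λ/(μ₁-λ) = 9.0/2.60 = 3.4615
Station 2: ρ₂ = 9.0/12.3 = 0.7317, L₂ = ρ₂/(1-ρ₂) = λ/(μ₂-λ) = 9.0/3.30 = 2.7273
Total: L = L₁ + L₂ = 3.4615 + 2.7273 = 6.1888
W = L/λ = 6.1888/9.0 = 0.6876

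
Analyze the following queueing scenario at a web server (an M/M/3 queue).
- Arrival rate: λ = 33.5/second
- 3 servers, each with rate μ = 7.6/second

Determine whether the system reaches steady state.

Stability requires ρ = λ/(cμ) < 1
ρ = 33.5/(3 × 7.6) = 33.5/22.80 = 1.4693
Since 1.4693 ≥ 1, the system is UNSTABLE.
Need c > λ/μ = 33.5/7.6 = 4.41.
Minimum servers needed: c = 5.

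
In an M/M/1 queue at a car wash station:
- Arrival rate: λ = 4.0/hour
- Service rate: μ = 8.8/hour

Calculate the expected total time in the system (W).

First, compute utilization: ρ = λ/μ = 4.0/8.8 = 0.4545
For M/M/1: W = 1/(μ-λ)
W = 1/(8.8-4.0) = 1/4.80
W = 0.2083 hours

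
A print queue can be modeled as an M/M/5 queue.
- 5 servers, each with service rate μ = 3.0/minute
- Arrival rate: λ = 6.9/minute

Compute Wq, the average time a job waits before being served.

Traffic intensity: ρ = λ/(cμ) = 6.9/(5×3.0) = 0.4600
Since ρ = 0.4600 < 1, system is stable.
Offered load a = λ/μ = cρ = 6.9/3.0 = 2.3000
P₀ = [ Σₙ₌₀^4 aⁿ/n! + a^5/(5!(1-ρ)) ]⁻¹
Σ = a^0/0! + a^1/1! + a^2/2! + a^3/3! + a^4/4! = 1.0000 + 2.3000 + 2.6450 + 2.0278 + 1.1660 = 9.1388
a^5/(5!(1-ρ)) = 64.3634/(120 × 0.5400) = 0.9933
P₀ = 1/(9.1388 + 0.9933) = 0.09870
Lq = P₀·a^5·ρ / (5!(1-ρ)²) = 0.09870 × 64.3634 × 0.4600 / (120 × 0.2916) = 0.08351
Wq = Lq/λ = 0.08351/6.9 = 0.01210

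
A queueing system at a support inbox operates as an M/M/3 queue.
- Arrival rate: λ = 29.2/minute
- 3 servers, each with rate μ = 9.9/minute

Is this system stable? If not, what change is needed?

Stability requires ρ = λ/(cμ) < 1
ρ = 29.2/(3 × 9.9) = 29.2/29.70 = 0.9832
Since 0.9832 < 1, the system is STABLE.
The servers are busy 98.32% of the time.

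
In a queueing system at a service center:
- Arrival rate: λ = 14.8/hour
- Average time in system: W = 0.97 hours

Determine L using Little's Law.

Little's Law: L = λW
L = 14.8 × 0.97 = 14.3560 customers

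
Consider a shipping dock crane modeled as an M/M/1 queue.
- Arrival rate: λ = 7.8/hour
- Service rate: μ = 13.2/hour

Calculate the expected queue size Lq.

ρ = λ/μ = 7.8/13.2 = 0.5909
For M/M/1: Lq = λ²/(μ(μ-λ))
Lq = 60.84/(13.2 × 5.40)
Lq = 0.8535 containers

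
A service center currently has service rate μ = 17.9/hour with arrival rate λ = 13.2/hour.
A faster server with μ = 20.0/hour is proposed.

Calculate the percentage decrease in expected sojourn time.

System 1: ρ₁ = 13.2/17.9 = 0.7374, W₁ = 1/(17.9-13.2) = 0.21277
System 2: ρ₂ = 13.2/20.0 = 0.6600, W₂ = 1/(20.0-13.2) = 0.14706
Improvement: (W₁-W₂)/W₁ = (0.21277-0.14706)/0.21277 = 30.88%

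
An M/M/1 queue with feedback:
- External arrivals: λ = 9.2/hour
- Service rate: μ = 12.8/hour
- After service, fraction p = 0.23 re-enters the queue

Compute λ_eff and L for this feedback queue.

Effective arrival rate: λ_eff = λ/(1-p) = 9.2/(1-0.23) = 9.2/0.77 = 11.948052
ρ = λ_eff/μ = 11.948052/12.8 = 0.9334416
L = ρ/(1-ρ) = 0.9334416/(1-0.9334416) = 14.0244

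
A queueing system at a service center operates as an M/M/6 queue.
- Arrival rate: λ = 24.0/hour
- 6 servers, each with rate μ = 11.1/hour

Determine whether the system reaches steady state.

Stability requires ρ = λ/(cμ) < 1
ρ = 24.0/(6 × 11.1) = 24.0/66.60 = 0.3604
Since 0.3604 < 1, the system is STABLE.
The servers are busy 36.04% of the time.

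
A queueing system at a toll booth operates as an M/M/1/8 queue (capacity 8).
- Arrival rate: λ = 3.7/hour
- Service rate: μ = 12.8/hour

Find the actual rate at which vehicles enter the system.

ρ = λ/μ = 3.7/12.8 = 0.2890625
P₀ = (1-ρ)/(1-ρ^(K+1)) = (1-0.2890625)/(1-0.2890625^9) = 0.7109/1.0000 = 0.7109
P_K = P₀×ρ^K = 0.7109 × 0.2890625^8 = 0.7109 × 0.00004875 = 0.00003466
λ_eff = λ(1-P_K) = 3.7 × (1 - 0.00003466) = 3.7 × 0.99997 = 3.6999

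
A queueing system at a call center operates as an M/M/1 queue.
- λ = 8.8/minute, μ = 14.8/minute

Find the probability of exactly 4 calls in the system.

ρ = λ/μ = 8.8/14.8 = 0.5946
P(n) = (1-ρ)ρⁿ
P(4) = (1-0.5946) × 0.5946^4
P(4) = 0.4054 × 0.1250
P(4) = 0.05067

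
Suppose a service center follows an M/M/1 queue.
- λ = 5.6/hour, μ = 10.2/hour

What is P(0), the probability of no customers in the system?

ρ = λ/μ = 5.6/10.2 = 0.5490
P(0) = 1 - ρ = 1 - 0.5490 = 0.4510
The server is idle 45.10% of the time.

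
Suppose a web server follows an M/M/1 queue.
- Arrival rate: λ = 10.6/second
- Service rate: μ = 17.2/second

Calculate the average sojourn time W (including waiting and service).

First, compute utilization: ρ = λ/μ = 10.6/17.2 = 0.6163
For M/M/1: W = 1/(μ-λ)
W = 1/(17.2-10.6) = 1/6.60
W = 0.1515 seconds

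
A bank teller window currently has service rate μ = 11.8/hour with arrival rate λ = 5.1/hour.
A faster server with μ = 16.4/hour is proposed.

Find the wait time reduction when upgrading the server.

System 1: ρ₁ = 5.1/11.8 = 0.4322, W₁ = 1/(11.8-5.1) = 0.14925
System 2: ρ₂ = 5.1/16.4 = 0.3110, W₂ = 1/(16.4-5.1) = 0.088496
Improvement: (W₁-W₂)/W₁ = (0.14925-0.088496)/0.14925 = 40.71%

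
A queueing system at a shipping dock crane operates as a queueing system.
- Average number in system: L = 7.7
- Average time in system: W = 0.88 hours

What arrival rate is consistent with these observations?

Little's Law: L = λW, so λ = L/W
λ = 7.7/0.88 = 8.7500 containers/hour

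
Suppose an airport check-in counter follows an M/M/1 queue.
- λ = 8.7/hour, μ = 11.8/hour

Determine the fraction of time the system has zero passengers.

ρ = λ/μ = 8.7/11.8 = 0.7373
P(0) = 1 - ρ = 1 - 0.7373 = 0.2627
The server is idle 26.27% of the time.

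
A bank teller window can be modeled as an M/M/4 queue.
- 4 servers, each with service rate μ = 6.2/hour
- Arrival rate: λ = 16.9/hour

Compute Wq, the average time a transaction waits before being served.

Traffic intensity: ρ = λ/(cμ) = 16.9/(4×6.2) = 0.6815
Since ρ = 0.6815 < 1, system is stable.
Offered load a = λ/μ = cρ = 16.9/6.2 = 2.7258
P₀ = [ Σₙ₌₀^3 aⁿ/n! + a^4/(4!(1-ρ)) ]⁻¹
Σ = a^0/0! + a^1/1! + a^2/2! + a^3/3! = 1.0000 + 2.7258 + 3.7150 + 3.3755 = 10.8163
a^4/(4!(1-ρ)) = 55.2052/(24 × 0.31855) = 7.2209
P₀ = 1/(10.8163 + 7.2209) = 0.05544
Lq = P₀·a^4·ρ / (4!(1-ρ)²) = 0.055441 × 55.2052 × 0.68145 / (24 × 0.10147) = 0.8564
Wq = Lq/λ = 0.85641/16.9 = 0.05068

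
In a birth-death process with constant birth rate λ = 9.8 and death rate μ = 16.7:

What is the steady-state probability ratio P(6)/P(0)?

For constant rates: P(n)/P(0) = (λ/μ)^n
P(6)/P(0) = (9.8/16.7)^6 = 0.58683^6 = 0.04084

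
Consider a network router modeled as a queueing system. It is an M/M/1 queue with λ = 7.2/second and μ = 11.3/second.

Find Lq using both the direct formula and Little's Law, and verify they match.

Method 1 (direct): Lq = λ²/(μ(μ-λ)) = 51.84/(11.3 × 4.10) = 1.1189

Method 2 (Little's Law):
W = 1/(μ-λ) = 1/4.10 = 0.2439
Wq = W - 1/μ = 0.2439 - 0.08850 = 0.1554
Lq = λWq = 7.2 × 0.1554 = 1.1189 ✔ (matches Method 1)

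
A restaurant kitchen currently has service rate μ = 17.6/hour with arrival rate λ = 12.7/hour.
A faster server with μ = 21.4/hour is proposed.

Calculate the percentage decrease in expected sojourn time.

System 1: ρ₁ = 12.7/17.6 = 0.7216, W₁ = 1/(17.6-12.7) = 0.20408
System 2: ρ₂ = 12.7/21.4 = 0.5935, W₂ = 1/(21.4-12.7) = 0.11494
Improvement: (W₁-W₂)/W₁ = (0.20408-0.11494)/0.20408 = 43.68%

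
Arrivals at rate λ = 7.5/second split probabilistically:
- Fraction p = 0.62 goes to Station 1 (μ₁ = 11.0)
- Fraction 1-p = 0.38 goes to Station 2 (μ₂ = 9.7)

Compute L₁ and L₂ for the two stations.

Effective rates: λ₁ = 7.5×0.62 = 4.65, λ₂ = 7.5×0.38 = 2.85
Station 1: ρ₁ = 4.65/11.0 = 0.42273, L₁ = ρ₁/(1-ρ₁) = 0.42273/(1-0.42273) = 0.7323
Station 2: ρ₂ = 2.85/9.7 = 0.293814, L₂ = ρ₂/(1-ρ₂) = 0.293814/(1-0.293814) = 0.4161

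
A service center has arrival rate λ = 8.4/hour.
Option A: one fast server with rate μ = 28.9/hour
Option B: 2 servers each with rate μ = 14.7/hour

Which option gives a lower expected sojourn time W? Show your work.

Option A: single server μ = 28.9 (M/M/1)
  ρ_A = 8.4/28.9 = 0.2907
  W_A = 1/(μ-λ) = 1/(28.9-8.4) = 1/20.50 = 0.04878

Option B: 2 servers μ = 14.7 (M/M/2)
  ρ_B = λ/(cμ) = 8.4/(2×14.7) = 0.2857
  Offered load a = λ/μ = cρ = 8.4/14.7 = 0.5714
  P₀ = [ Σₙ₌₀^1 aⁿ/n! + a^2/(2!(1-ρ)) ]⁻¹
  Σ = a^0/0! + a^1/1! = 1.0000 + 0.5714 = 1.5714
  a^2/(2!(1-ρ)) = 0.32653/(2 × 0.71429) = 0.2286
  P₀ = 1/(1.5714 + 0.2286) = 0.5556
  Lq = P₀·a^2·ρ / (2!(1-ρ)²) = 0.5556 × 0.3265 × 0.2857 / (2 × 0.5102) = 0.05079
  Wq_B = Lq/λ = 0.050794/8.4 = 0.0060469
  W_B = Wq_B + 1/μ = 0.0060469 + 0.068027 = 0.07407

Since W_A = 0.04878 < W_B = 0.07407, Option A (single fast server) has the shorter time in system.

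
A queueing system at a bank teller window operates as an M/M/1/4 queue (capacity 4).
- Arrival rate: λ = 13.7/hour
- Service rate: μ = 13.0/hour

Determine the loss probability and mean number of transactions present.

ρ = λ/μ = 13.7/13.0 = 1.05385
P₀ = (1-ρ)/(1-ρ^(K+1)) = (1-1.05385)/(1-1.05385^5) = -0.05385/-0.2999 = 0.1796
P_K = P₀×ρ^K = 0.1796 × 1.05385^4 = 0.1796 × 1.2334 = 0.2215
Blocking probability P_4 = 0.2215 (22.15%)
L = ρ[1 - (K+1)ρ^K + Kρ^(K+1)] / [(1-ρ)(1-ρ^(K+1))]
L = 1.05385 × (1 - 5×1.23343 + 4×1.29985) / ((1 - 1.05385) × (1 - 1.29985)) = 2.1048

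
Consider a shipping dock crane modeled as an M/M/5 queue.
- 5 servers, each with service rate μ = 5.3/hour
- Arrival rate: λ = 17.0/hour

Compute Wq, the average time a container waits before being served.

Traffic intensity: ρ = λ/(cμ) = 17.0/(5×5.3) = 0.6415
Since ρ = 0.6415 < 1, system is stable.
Offered load a = λ/μ = cρ = 17.0/5.3 = 3.2075
P₀ = [ Σₙ₌₀^4 aⁿ/n! + a^5/(5!(1-ρ)) ]⁻¹
Σ = a^0/0! + a^1/1! + a^2/2! + a^3/3! + a^4/4! = 1.0000 + 3.2075 + 5.1442 + 5.5001 + 4.4104 = 19.2622
a^5/(5!(1-ρ)) = 339.5199/(120 × 0.358491) = 7.8923
P₀ = 1/(19.2622 + 7.8923) = 0.03683
Lq = P₀·a^5·ρ / (5!(1-ρ)²) = 0.036826 × 339.5199 × 0.64151 / (120 × 0.12852) = 0.5201
Wq = Lq/λ = 0.5201/17.0 = 0.03059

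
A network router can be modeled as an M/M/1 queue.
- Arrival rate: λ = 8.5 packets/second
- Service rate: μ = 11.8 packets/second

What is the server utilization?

Server utilization: ρ = λ/μ
ρ = 8.5/11.8 = 0.7203
The server is busy 72.03% of the time.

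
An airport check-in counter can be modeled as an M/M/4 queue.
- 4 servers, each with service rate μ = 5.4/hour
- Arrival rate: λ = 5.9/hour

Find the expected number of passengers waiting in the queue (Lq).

Traffic intensity: ρ = λ/(cμ) = 5.9/(4×5.4) = 0.2731
Since ρ = 0.2731 < 1, system is stable.
Offered load a = λ/μ = cρ = 5.9/5.4 = 1.0926
P₀ = [ Σₙ₌₀^3 aⁿ/n! + a^4/(4!(1-ρ)) ]⁻¹
Σ = a^0/0! + a^1/1! + a^2/2! + a^3/3! = 1.0000 + 1.0926 + 0.5969 + 0.2174 = 2.9069
a^4/(4!(1-ρ)) = 1.4251/(24 × 0.7269) = 0.08169
P₀ = 1/(2.9069 + 0.08169) = 0.3346
Lq = P₀·a^4·ρ / (4!(1-ρ)²) = 0.3346 × 1.4251 × 0.2731 / (24 × 0.5283) = 0.01027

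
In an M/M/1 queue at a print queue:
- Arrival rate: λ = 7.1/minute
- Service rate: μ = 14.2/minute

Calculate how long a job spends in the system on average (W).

First, compute utilization: ρ = λ/μ = 7.1/14.2 = 0.5000
For M/M/1: W = 1/(μ-λ)
W = 1/(14.2-7.1) = 1/7.10
W = 0.1408 minutes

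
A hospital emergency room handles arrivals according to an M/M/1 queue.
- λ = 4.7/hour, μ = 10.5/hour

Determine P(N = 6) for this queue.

ρ = λ/μ = 4.7/10.5 = 0.44762
P(n) = (1-ρ)ρⁿ
P(6) = (1-0.44762) × 0.44762^6
P(6) = 0.55238 × 0.0080437
P(6) = 0.004443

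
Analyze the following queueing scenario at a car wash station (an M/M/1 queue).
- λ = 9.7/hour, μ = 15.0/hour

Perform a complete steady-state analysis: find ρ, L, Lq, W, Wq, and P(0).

Step 1: ρ = λ/μ = 9.7/15.0 = 0.6467
Step 2: L = λ/(μ-λ) = 9.7/5.30 = 1.8302
Step 3: Lq = λ²/(μ(μ-λ)) = 94.09/(15.0×5.30) = 1.1835
Step 4: W = 1/(μ-λ) = 1/5.30 = 0.18868
Step 5: Wq = λ/(μ(μ-λ)) = 9.7/(15.0×5.30) = 0.1220
Step 6: P(0) = 1-ρ = 0.3533
Verify: L = λW = 9.7×0.18868 = 1.8302 ✔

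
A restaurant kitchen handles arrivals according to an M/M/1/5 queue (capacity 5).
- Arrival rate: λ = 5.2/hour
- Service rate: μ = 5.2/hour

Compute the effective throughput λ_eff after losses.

ρ = λ/μ = 5.2/5.2 = 1 exactly.
With ρ = 1 the usual (1-ρ)/(1-ρ^(K+1)) form is 0/0; instead every state 0..K is equally likely.
P₀ = 1/(K+1) = 1/6 = 0.1667
P_K = P₀×ρ^K = P₀ = 0.1667
λ_eff = λ(1-P_K) = 5.2 × (1 - 0.16667) = 5.2 × 0.83333 = 4.3333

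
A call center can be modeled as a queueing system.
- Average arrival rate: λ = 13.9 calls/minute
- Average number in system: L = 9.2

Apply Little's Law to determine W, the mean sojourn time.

Little's Law: L = λW, so W = L/λ
W = 9.2/13.9 = 0.6619 minutes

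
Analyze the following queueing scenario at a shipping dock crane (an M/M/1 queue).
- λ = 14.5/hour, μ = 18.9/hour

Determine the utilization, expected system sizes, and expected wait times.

Step 1: ρ = λ/μ = 14.5/18.9 = 0.7672
Step 2: L = λ/(μ-λ) = 14.5/4.40 = 3.2955
Step 3: Lq = λ²/(μ(μ-λ)) = 210.25/(18.9×4.40) = 2.5283
Step 4: W = 1/(μ-λ) = 1/4.40 = 0.227273
Step 5: Wq = λ/(μ(μ-λ)) = 14.5/(18.9×4.40) = 0.1744
Step 6: P(0) = 1-ρ = 0.2328
Verify: L = λW = 14.5×0.227273 = 3.2955 ✔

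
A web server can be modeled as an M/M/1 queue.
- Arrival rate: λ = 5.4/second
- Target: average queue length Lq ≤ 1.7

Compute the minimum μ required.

For M/M/1: Lq = λ²/(μ(μ-λ))
Need Lq ≤ 1.7, i.e. μ(μ-λ) ≥ λ²/1.7
μ² - 5.4μ - 29.16/1.7 ≥ 0  →  μ² - 5.4μ - 17.15294 ≥ 0
Quadratic formula (positive root): μ = [λ + √(λ² + 4×17.15294)]/2
Discriminant: 29.16 + 4×17.15294 = 97.7718, √97.7718 = 9.8880
μ ≥ (5.4 + 9.8880)/2 = 7.6440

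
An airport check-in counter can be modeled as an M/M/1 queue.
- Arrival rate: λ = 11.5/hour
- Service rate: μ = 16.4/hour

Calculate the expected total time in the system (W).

First, compute utilization: ρ = λ/μ = 11.5/16.4 = 0.7012
For M/M/1: W = 1/(μ-λ)
W = 1/(16.4-11.5) = 1/4.90
W = 0.2041 hours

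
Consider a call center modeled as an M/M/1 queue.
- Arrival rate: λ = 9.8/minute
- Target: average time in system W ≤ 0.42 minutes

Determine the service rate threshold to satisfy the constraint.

For M/M/1: W = 1/(μ-λ)
Need W ≤ 0.42, so 1/(μ-λ) ≤ 0.42
μ - λ ≥ 1/0.42 = 2.3810
μ ≥ 9.8 + 2.3810 = 12.1810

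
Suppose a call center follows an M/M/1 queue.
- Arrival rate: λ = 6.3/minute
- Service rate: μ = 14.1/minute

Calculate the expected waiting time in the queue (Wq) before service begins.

First, compute utilization: ρ = λ/μ = 6.3/14.1 = 0.4468
For M/M/1: Wq = λ/(μ(μ-λ))
Wq = 6.3/(14.1 × (14.1-6.3))
Wq = 6.3/(14.1 × 7.80)
Wq = 0.05728 minutes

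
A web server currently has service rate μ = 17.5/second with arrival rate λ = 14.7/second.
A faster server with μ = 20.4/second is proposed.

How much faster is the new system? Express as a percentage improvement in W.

System 1: ρ₁ = 14.7/17.5 = 0.8400, W₁ = 1/(17.5-14.7) = 0.3571
System 2: ρ₂ = 14.7/20.4 = 0.7206, W₂ = 1/(20.4-14.7) = 0.1754
Improvement: (W₁-W₂)/W₁ = (0.3571-0.1754)/0.3571 = 50.88%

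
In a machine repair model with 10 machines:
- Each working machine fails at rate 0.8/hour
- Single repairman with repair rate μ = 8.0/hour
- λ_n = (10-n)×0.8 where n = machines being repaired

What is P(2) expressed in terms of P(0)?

P(2)/P(0) = ∏_{i=0}^{2-1} λ_i/μ_{i+1}
= (10-0)×0.8/8.0 × (10-1)×0.8/8.0
= 0.9000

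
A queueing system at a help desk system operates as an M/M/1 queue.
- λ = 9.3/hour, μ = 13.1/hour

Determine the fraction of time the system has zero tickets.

ρ = λ/μ = 9.3/13.1 = 0.7099
P(0) = 1 - ρ = 1 - 0.7099 = 0.2901
The server is idle 29.01% of the time.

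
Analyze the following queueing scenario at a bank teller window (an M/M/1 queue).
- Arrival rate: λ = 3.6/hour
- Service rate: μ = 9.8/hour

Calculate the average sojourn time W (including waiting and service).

First, compute utilization: ρ = λ/μ = 3.6/9.8 = 0.3673
For M/M/1: W = 1/(μ-λ)
W = 1/(9.8-3.6) = 1/6.20
W = 0.1613 hours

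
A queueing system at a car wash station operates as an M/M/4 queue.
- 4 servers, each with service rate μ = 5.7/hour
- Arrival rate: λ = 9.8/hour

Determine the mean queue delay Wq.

Traffic intensity: ρ = λ/(cμ) = 9.8/(4×5.7) = 0.4298
Since ρ = 0.4298 < 1, system is stable.
Offered load a = λ/μ = cρ = 9.8/5.7 = 1.7193
P₀ = [ Σₙ₌₀^3 aⁿ/n! + a^4/(4!(1-ρ)) ]⁻¹
Σ = a^0/0! + a^1/1! + a^2/2! + a^3/3! = 1.0000 + 1.7193 + 1.4780 + 0.8470 = 5.0443
a^4/(4!(1-ρ)) = 8.7379/(24 × 0.5702) = 0.6385
P₀ = 1/(5.0443 + 0.6385) = 0.1760
Lq = P₀·a^4·ρ / (4!(1-ρ)²) = 0.17597 × 8.7379 × 0.42982 / (24 × 0.32510) = 0.08470
Wq = Lq/λ = 0.08470/9.8 = 0.008643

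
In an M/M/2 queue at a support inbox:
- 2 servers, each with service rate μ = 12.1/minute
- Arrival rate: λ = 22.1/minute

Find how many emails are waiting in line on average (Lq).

Traffic intensity: ρ = λ/(cμ) = 22.1/(2×12.1) = 0.9132
Since ρ = 0.9132 < 1, system is stable.
Offered load a = λ/μ = cρ = 22.1/12.1 = 1.8264
P₀ = [ Σₙ₌₀^1 aⁿ/n! + a^2/(2!(1-ρ)) ]⁻¹
Σ = a^0/0! + a^1/1! = 1.0000 + 1.8264 = 2.8264
a^2/(2!(1-ρ)) = 3.33591/(2 × 0.0867769) = 19.2212
P₀ = 1/(2.8264 + 19.2212) = 0.04536
Lq = P₀·a^2·ρ / (2!(1-ρ)²) = 0.0453564 × 3.33591 × 0.913223 / (2 × 0.00753022) = 9.1747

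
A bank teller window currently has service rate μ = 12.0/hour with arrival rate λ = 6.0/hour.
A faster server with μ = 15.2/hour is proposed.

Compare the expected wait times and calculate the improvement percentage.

System 1: ρ₁ = 6.0/12.0 = 0.5000, W₁ = 1/(12.0-6.0) = 0.16667
System 2: ρ₂ = 6.0/15.2 = 0.3947, W₂ = 1/(15.2-6.0) = 0.10870
Improvement: (W₁-W₂)/W₁ = (0.16667-0.10870)/0.16667 = 34.78%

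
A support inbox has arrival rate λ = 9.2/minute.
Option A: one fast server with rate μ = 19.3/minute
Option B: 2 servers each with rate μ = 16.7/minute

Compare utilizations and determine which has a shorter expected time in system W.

Option A: single server μ = 19.3 (M/M/1)
  ρ_A = 9.2/19.3 = 0.4767
  W_A = 1/(μ-λ) = 1/(19.3-9.2) = 1/10.10 = 0.09901

Option B: 2 servers μ = 16.7 (M/M/2)
  ρ_B = λ/(cμ) = 9.2/(2×16.7) = 0.2754
  Offered load a = λ/μ = cρ = 9.2/16.7 = 0.5509
  P₀ = [ Σₙ₌₀^1 aⁿ/n! + a^2/(2!(1-ρ)) ]⁻¹
  Σ = a^0/0! + a^1/1! = 1.0000 + 0.5509 = 1.5509
  a^2/(2!(1-ρ)) = 0.3035/(2 × 0.7246) = 0.2094
  P₀ = 1/(1.5509 + 0.2094) = 0.5681
  Lq = P₀·a^2·ρ / (2!(1-ρ)²) = 0.56808 × 0.30349 × 0.27545 / (2 × 0.52497) = 0.04523
  Wq_B = Lq/λ = 0.04523/9.2 = 0.004916
  W_B = Wq_B + 1/μ = 0.004916 + 0.05988 = 0.06480

Since W_B = 0.06480 < W_A = 0.09901, Option B (multiple servers) has the shorter time in system.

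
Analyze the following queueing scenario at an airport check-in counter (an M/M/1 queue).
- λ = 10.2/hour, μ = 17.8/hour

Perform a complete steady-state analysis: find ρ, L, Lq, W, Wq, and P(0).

Step 1: ρ = λ/μ = 10.2/17.8 = 0.5730
Step 2: L = λ/(μ-λ) = 10.2/7.60 = 1.3421
Step 3: Lq = λ²/(μ(μ-λ)) = 104.04/(17.8×7.60) = 0.7691
Step 4: W = 1/(μ-λ) = 1/7.60 = 0.13158
Step 5: Wq = λ/(μ(μ-λ)) = 10.2/(17.8×7.60) = 0.07540
Step 6: P(0) = 1-ρ = 0.4270
Verify: L = λW = 10.2×0.13158 = 1.3421 ✔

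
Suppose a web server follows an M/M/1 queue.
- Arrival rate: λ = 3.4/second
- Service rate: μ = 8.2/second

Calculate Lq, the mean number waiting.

ρ = λ/μ = 3.4/8.2 = 0.4146
For M/M/1: Lq = λ²/(μ(μ-λ))
Lq = 11.56/(8.2 × 4.80)
Lq = 0.2937 requests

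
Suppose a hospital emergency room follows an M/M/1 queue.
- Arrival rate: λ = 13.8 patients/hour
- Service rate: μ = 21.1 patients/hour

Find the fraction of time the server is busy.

Server utilization: ρ = λ/μ
ρ = 13.8/21.1 = 0.6540
The server is busy 65.40% of the time.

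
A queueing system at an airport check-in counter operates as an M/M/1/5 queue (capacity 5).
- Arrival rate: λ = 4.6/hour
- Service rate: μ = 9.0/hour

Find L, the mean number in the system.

ρ = λ/μ = 4.6/9.0 = 0.5111
P₀ = (1-ρ)/(1-ρ^(K+1)) = (1-0.5111)/(1-0.5111^6) = 0.4889/0.9822 = 0.4978
P_K = P₀×ρ^K = 0.4978 × 0.5111^5 = 0.4978 × 0.03488 = 0.01736
L = ρ[1 - (K+1)ρ^K + Kρ^(K+1)] / [(1-ρ)(1-ρ^(K+1))]
L = 0.5111 × (1 - 6×0.03488 + 5×0.01783) / ((1 - 0.5111) × (1 - 0.01783)) = 0.9365 passengers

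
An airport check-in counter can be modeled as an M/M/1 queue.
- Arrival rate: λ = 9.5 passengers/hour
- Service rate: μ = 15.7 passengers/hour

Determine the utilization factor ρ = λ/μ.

Server utilization: ρ = λ/μ
ρ = 9.5/15.7 = 0.6051
The server is busy 60.51% of the time.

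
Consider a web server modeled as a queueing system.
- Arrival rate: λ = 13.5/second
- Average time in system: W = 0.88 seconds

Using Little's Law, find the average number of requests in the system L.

Little's Law: L = λW
L = 13.5 × 0.88 = 11.8800 requests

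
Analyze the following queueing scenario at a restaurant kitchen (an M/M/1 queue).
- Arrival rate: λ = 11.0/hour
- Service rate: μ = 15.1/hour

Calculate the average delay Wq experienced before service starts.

First, compute utilization: ρ = λ/μ = 11.0/15.1 = 0.7285
For M/M/1: Wq = λ/(μ(μ-λ))
Wq = 11.0/(15.1 × (15.1-11.0))
Wq = 11.0/(15.1 × 4.10)
Wq = 0.1777 hours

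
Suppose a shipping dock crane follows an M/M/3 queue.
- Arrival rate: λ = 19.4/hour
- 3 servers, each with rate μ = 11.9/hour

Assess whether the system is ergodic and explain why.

Stability requires ρ = λ/(cμ) < 1
ρ = 19.4/(3 × 11.9) = 19.4/35.70 = 0.5434
Since 0.5434 < 1, the system is STABLE.
The servers are busy 54.34% of the time.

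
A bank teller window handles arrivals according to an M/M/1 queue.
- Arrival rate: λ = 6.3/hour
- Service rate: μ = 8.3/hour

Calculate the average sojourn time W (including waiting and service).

First, compute utilization: ρ = λ/μ = 6.3/8.3 = 0.7590
For M/M/1: W = 1/(μ-λ)
W = 1/(8.3-6.3) = 1/2.00
W = 0.5000 hours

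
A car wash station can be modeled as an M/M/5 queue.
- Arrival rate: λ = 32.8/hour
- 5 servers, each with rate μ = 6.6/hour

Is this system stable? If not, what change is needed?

Stability requires ρ = λ/(cμ) < 1
ρ = 32.8/(5 × 6.6) = 32.8/33.00 = 0.9939
Since 0.9939 < 1, the system is STABLE.
The servers are busy 99.39% of the time.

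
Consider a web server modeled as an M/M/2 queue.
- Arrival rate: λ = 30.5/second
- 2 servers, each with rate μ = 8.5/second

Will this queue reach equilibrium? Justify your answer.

Stability requires ρ = λ/(cμ) < 1
ρ = 30.5/(2 × 8.5) = 30.5/17.00 = 1.7941
Since 1.7941 ≥ 1, the system is UNSTABLE.
Need c > λ/μ = 30.5/8.5 = 3.59.
Minimum servers needed: c = 4.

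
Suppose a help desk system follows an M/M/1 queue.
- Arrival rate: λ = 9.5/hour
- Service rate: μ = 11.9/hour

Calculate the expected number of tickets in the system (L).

ρ = λ/μ = 9.5/11.9 = 0.7983
For M/M/1: L = λ/(μ-λ)
L = 9.5/(11.9-9.5) = 9.5/2.40
L = 3.9583 tickets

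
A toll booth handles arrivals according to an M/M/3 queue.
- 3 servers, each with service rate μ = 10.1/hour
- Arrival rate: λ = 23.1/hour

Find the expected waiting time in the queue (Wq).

Traffic intensity: ρ = λ/(cμ) = 23.1/(3×10.1) = 0.7624
Since ρ = 0.7624 < 1, system is stable.
Offered load a = λ/μ = cρ = 23.1/10.1 = 2.2871
P₀ = [ Σₙ₌₀^2 aⁿ/n! + a^3/(3!(1-ρ)) ]⁻¹
Σ = a^0/0! + a^1/1! + a^2/2! = 1.0000 + 2.2871 + 2.6155 = 5.9026
a^3/(3!(1-ρ)) = 11.9639/(6 × 0.237624) = 8.3913
P₀ = 1/(5.9026 + 8.3913) = 0.06996
Lq = P₀·a^3·ρ / (3!(1-ρ)²) = 0.069960 × 11.9639 × 0.76238 / (6 × 0.056465) = 1.8835
Wq = Lq/λ = 1.8835/23.1 = 0.08154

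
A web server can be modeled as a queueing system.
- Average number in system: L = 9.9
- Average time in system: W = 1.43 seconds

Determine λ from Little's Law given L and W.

Little's Law: L = λW, so λ = L/W
λ = 9.9/1.43 = 6.9231 requests/second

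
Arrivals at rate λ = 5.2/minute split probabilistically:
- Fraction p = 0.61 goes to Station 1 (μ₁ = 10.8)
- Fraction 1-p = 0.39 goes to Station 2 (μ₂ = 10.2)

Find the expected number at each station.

Effective rates: λ₁ = 5.2×0.61 = 3.172, λ₂ = 5.2×0.39 = 2.028
Station 1: ρ₁ = 3.172/10.8 = 0.2937, L₁ = ρ₁/(1-ρ₁) = 0.2937/(1-0.2937) = 0.4158
Station 2: ρ₂ = 2.028/10.2 = 0.19882, L₂ = ρ₂/(1-ρ₂) = 0.19882/(1-0.19882) = 0.2482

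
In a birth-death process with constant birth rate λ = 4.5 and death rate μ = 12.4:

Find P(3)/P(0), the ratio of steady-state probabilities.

For constant rates: P(n)/P(0) = (λ/μ)^n
P(3)/P(0) = (4.5/12.4)^3 = 0.3629^3 = 0.04779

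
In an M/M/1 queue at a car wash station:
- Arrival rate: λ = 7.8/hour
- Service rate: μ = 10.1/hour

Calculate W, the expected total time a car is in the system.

First, compute utilization: ρ = λ/μ = 7.8/10.1 = 0.7723
For M/M/1: W = 1/(μ-λ)
W = 1/(10.1-7.8) = 1/2.30
W = 0.4348 hours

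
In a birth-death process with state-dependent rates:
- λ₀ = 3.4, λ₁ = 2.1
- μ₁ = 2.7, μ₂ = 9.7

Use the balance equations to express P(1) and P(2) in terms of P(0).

Balance equations:
State 0: λ₀P₀ = μ₁P₁ → P₁ = (λ₀/μ₁)P₀ = (3.4/2.7)P₀ = 1.2593P₀
State 1: P₂ = (λ₀λ₁)/(μ₁μ₂)P₀ = (3.4×2.1)/(2.7×9.7)P₀ = 0.2726P₀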